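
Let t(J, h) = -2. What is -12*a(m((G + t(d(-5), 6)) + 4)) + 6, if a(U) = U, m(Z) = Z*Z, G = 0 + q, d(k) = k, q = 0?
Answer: -42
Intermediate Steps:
G = 0 (G = 0 + 0 = 0)
m(Z) = Z²
-12*a(m((G + t(d(-5), 6)) + 4)) + 6 = -12*((0 - 2) + 4)² + 6 = -12*(-2 + 4)² + 6 = -12*2² + 6 = -12*4 + 6 = -48 + 6 = -42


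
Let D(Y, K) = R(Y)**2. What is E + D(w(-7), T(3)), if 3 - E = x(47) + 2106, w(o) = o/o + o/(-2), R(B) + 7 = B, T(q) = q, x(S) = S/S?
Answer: -8391/4 ≈ -2097.8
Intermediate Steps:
x(S) = 1
R(B) = -7 + B
w(o) = 1 - o/2 (w(o) = 1 + o*(-1/2) = 1 - o/2)
D(Y, K) = (-7 + Y)**2
E = -2104 (E = 3 - (1 + 2106) = 3 - 1*2107 = 3 - 2107 = -2104)
E + D(w(-7), T(3)) = -2104 + (-7 + (1 - 1/2*(-7)))**2 = -2104 + (-7 + (1 + 7/2))**2 = -2104 + (-7 + 9/2)**2 = -2104 + (-5/2)**2 = -2104 + 25/4 = -8391/4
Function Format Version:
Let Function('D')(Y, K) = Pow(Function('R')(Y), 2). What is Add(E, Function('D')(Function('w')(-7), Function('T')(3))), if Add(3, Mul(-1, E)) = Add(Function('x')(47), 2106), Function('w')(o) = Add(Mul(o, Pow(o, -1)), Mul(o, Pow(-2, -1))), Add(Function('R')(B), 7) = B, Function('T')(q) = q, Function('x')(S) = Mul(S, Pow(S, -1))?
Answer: Rational(-8391, 4) ≈ -2097.8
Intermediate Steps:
Function('x')(S) = 1
Function('R')(B) = Add(-7, B)
Function('w')(o) = Add(1, Mul(Rational(-1, 2), o)) (Function('w')(o) = Add(1, Mul(o, Rational(-1, 2))) = Add(1, Mul(Rational(-1, 2), o)))
Function('D')(Y, K) = Pow(Add(-7, Y), 2)
E = -2104 (E = Add(3, Mul(-1, Add(1, 2106))) = Add(3, Mul(-1, 2107)) = Add(3, -2107) = -2104)
Add(E, Function('D')(Function('w')(-7), Function('T')(3))) = Add(-2104, Pow(Add(-7, Add(1, Mul(Rational(-1, 2), -7))), 2)) = Add(-2104, Pow(Add(-7, Add(1, Rational(7, 2))), 2)) = Add(-2104, Pow(Add(-7, Rational(9, 2)), 2)) = Add(-2104, Pow(Rational(-5, 2), 2)) = Add(-2104, Rational(25, 4)) = Rational(-8391, 4)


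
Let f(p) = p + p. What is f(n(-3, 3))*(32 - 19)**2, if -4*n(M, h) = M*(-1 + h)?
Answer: 507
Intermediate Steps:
n(M, h) = -M*(-1 + h)/4
f(p) = 2*p
f(n(-3, 3))*(32 - 19)**2 = (2*((1/4)*(-3)*(1 - 1*3)))*(32 - 19)**2 = (2*((1/4)*(-3)*(1 - 3)))*13**2 = (2*((1/4)*(-3)*(-2)))*169 = (2*(3/2))*169 = 3*169 = 507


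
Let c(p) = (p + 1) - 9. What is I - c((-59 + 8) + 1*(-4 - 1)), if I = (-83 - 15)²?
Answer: 9668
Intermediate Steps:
c(p) = -8 + p (c(p) = (1 + p) - 9 = -8 + p)
I = 9604 (I = (-98)² = 9604)
I - c((-59 + 8) + 1*(-4 - 1)) = 9604 - (-8 + ((-59 + 8) + 1*(-4 - 1))) = 9604 - (-8 + (-51 + 1*(-5))) = 9604 - (-8 + (-51 - 5)) = 9604 - (-8 - 56) = 9604 - 1*(-64) = 9604 + 64 = 9668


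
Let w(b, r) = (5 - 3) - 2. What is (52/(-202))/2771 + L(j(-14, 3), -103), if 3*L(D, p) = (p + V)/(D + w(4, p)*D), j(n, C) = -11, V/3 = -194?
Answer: 191710777/9235743 ≈ 20.757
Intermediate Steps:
V = -582 (V = 3*(-194) = -582)
w(b, r) = 0 (w(b, r) = 2 - 2 = 0)
L(D, p) = (-582 + p)/(3*D) (L(D, p) = ((p - 582)/(D + 0*D))/3 = ((-582 + p)/(D + 0))/3 = ((-582 + p)/D)/3 = (-582 + p)/(3*D))
(52/(-202))/2771 + L(j(-14, 3), -103) = (52/(-202))/2771 + (⅓)*(-582 - 103)/(-11) = -1/202*52*(1/2771) + (⅓)*(-1/11)*(-685) = -26/101*1/2771 + 685/33 = -26/279871 + 685/33 = 191710777/9235743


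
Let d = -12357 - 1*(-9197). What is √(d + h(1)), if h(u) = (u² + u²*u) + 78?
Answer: 2*I*√770 ≈ 55.498*I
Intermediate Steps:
d = -3160 (d = -12357 + 9197 = -3160)
h(u) = 78 + u² + u³ (h(u) = (u² + u³) + 78 = 78 + u² + u³)
√(d + h(1)) = √(-3160 + (78 + 1² + 1³)) = √(-3160 + (78 + 1 + 1)) = √(-3160 + 80) = √(-3080) = 2*I*√770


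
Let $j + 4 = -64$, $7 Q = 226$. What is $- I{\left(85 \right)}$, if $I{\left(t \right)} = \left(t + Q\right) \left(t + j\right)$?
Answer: $- \frac{13957}{7} \approx -1993.9$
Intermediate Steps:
$Q = \frac{226}{7}$ ($Q = \frac{1}{7} \cdot 226 = \frac{226}{7} \approx 32.286$)
$j = -68$ ($j = -4 - 64 = -68$)
$I{\left(t \right)} = \left(-68 + t\right) \left(\frac{226}{7} + t\right)$ ($I{\left(t \right)} = \left(t + \frac{226}{7}\right) \left(t - 68\right) = \left(\frac{226}{7} + t\right) \left(-68 + t\right) = \left(-68 + t\right) \left(\frac{226}{7} + t\right)$)
$- I{\left(85 \right)} = - (- \frac{15368}{7} + 85^{2} - \frac{21250}{7}) = - (- \frac{15368}{7} + 7225 - \frac{21250}{7}) = \left(-1\right) \frac{13957}{7} = - \frac{13957}{7}$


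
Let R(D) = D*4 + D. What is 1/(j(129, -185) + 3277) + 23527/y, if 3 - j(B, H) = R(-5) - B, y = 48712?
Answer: 40420215/83638504 ≈ 0.48327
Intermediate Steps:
R(D) = 5*D (R(D) = 4*D + D = 5*D)
j(B, H) = 28 + B (j(B, H) = 3 - (5*(-5) - B) = 3 - (-25 - B) = 3 + (25 + B) = 28 + B)
1/(j(129, -185) + 3277) + 23527/y = 1/((28 + 129) + 3277) + 23527/48712 = 1/(157 + 3277) + 23527*(1/48712) = 1/3434 + 23527/48712 = 40420215/83638504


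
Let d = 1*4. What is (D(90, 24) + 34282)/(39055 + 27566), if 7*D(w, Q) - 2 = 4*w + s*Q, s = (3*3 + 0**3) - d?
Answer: 80152/155449 ≈ 0.51562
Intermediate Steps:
d = 4
s = 5 (s = (3*3 + 0**3) - 1*4 = (9 + 0) - 4 = 9 - 4 = 5)
D(w, Q) = 2/7 + 4*w/7 + 5*Q/7 (D(w, Q) = 2/7 + (4*w + 5*Q)/7 = 2/7 + (4*w/7 + 5*Q/7) = 2/7 + 4*w/7 + 5*Q/7)
(D(90, 24) + 34282)/(39055 + 27566) = ((2/7 + (4/7)*90 + (5/7)*24) + 34282)/(39055 + 27566) = ((2/7 + 360/7 + 120/7) + 34282)/66621 = (482/7 + 34282)*(1/66621) = (240456/7)*(1/66621) = 80152/155449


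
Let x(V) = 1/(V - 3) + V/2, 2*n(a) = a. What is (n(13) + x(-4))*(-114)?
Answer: -3477/7 ≈ -496.71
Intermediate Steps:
n(a) = a/2
x(V) = 1/(-3 + V) + V/2 (x(V) = 1/(-3 + V) + V*(½) = 1/(-3 + V) + V/2)
(n(13) + x(-4))*(-114) = ((½)*13 + (2 + (-4)² - 3*(-4))/(2*(-3 - 4)))*(-114) = (13/2 + (½)*(2 + 16 + 12)/(-7))*(-114) = (13/2 + (½)*(-⅐)*30)*(-114) = (13/2 - 15/7)*(-114) = (61/14)*(-114) = -3477/7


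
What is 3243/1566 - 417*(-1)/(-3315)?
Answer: 1121947/576810 ≈ 1.9451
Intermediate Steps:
3243/1566 - 417*(-1)/(-3315) = 3243*(1/1566) + 417*(-1/3315) = 1081/522 - 139/1105 = 1121947/576810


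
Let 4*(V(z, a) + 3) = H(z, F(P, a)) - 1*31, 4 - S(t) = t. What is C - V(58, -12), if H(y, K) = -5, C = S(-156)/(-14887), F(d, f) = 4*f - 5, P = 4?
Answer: 178484/14887 ≈ 11.989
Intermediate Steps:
S(t) = 4 - t
F(d, f) = -5 + 4*f
C = -160/14887 (C = (4 - 1*(-156))/(-14887) = (4 + 156)*(-1/14887) = 160*(-1/14887) = -160/14887 ≈ -0.010748)
V(z, a) = -12 (V(z, a) = -3 + (-5 - 1*31)/4 = -3 + (-5 - 31)/4 = -3 + (¼)*(-36) = -3 - 9 = -12)
C - V(58, -12) = -160/14887 - 1*(-12) = -160/14887 + 12 = 178484/14887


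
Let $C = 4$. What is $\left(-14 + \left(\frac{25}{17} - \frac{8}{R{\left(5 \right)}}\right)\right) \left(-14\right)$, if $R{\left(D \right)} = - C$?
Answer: $\frac{2506}{17} \approx 147.41$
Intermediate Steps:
$R{\left(D \right)} = -4$ ($R{\left(D \right)} = \left(-1\right) 4 = -4$)
$\left(-14 + \left(\frac{25}{17} - \frac{8}{R{\left(5 \right)}}\right)\right) \left(-14\right) = \left(-14 + \left(\frac{25}{17} - \frac{8}{-4}\right)\right) \left(-14\right) = \left(-14 + \left(25 \cdot \frac{1}{17} - -2\right)\right) \left(-14\right) = \left(-14 + \left(\frac{25}{17} + 2\right)\right) \left(-14\right) = \left(-14 + \frac{59}{17}\right) \left(-14\right) = \left(- \frac{179}{17}\right) \left(-14\right) = \frac{2506}{17}$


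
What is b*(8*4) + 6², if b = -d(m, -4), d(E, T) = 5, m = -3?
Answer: -124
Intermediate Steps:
b = -5 (b = -1*5 = -5)
b*(8*4) + 6² = -40*4 + 6² = -5*32 + 36 = -160 + 36 = -124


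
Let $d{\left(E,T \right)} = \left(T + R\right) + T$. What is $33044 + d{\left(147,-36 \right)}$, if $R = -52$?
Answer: $32920$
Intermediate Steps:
$d{\left(E,T \right)} = -52 + 2 T$ ($d{\left(E,T \right)} = \left(T - 52\right) + T = \left(-52 + T\right) + T = -52 + 2 T$)
$33044 + d{\left(147,-36 \right)} = 33044 + \left(-52 + 2 \left(-36\right)\right) = 33044 - 124 = 32920$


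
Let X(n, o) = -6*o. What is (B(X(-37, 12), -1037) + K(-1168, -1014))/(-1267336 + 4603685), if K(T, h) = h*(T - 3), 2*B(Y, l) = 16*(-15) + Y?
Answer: 1187238/3336349 ≈ 0.35585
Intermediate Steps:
B(Y, l) = -120 + Y/2 (B(Y, l) = (16*(-15) + Y)/2 = (-240 + Y)/2 = -120 + Y/2)
K(T, h) = h*(-3 + T)
(B(X(-37, 12), -1037) + K(-1168, -1014))/(-1267336 + 4603685) = ((-120 + (-6*12)/2) - 1014*(-3 - 1168))/(-1267336 + 4603685) = ((-120 + (1/2)*(-72)) - 1014*(-1171))/3336349 = ((-120 - 36) + 1187394)*(1/3336349) = (-156 + 1187394)*(1/3336349) = 1187238*(1/3336349) = 1187238/3336349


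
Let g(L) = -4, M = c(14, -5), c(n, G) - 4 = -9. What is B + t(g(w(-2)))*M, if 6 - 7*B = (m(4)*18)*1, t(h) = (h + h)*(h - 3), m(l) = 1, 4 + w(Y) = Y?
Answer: -1972/7 ≈ -281.71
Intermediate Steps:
c(n, G) = -5 (c(n, G) = 4 - 9 = -5)
w(Y) = -4 + Y
M = -5
t(h) = 2*h*(-3 + h) (t(h) = (2*h)*(-3 + h) = 2*h*(-3 + h))
B = -12/7 (B = 6/7 - 1*18/7 = 6/7 - 18/7 = -12/7 ≈ -1.7143)
B + t(g(w(-2)))*M = -12/7 + (2*(-4)*(-3 - 4))*(-5) = -12/7 + (2*(-4)*(-7))*(-5) = -12/7 + 56*(-5) = -12/7 - 280 = -1972/7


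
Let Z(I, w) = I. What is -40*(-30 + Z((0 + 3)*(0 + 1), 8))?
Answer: 1080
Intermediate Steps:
-40*(-30 + Z((0 + 3)*(0 + 1), 8)) = -40*(-30 + (0 + 3)*(0 + 1)) = -40*(-30 + 3*1) = -40*(-30 + 3) = -40*(-27) = 1080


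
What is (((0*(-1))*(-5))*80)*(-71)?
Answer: 0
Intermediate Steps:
(((0*(-1))*(-5))*80)*(-71) = ((0*(-5))*80)*(-71) = (0*80)*(-71) = 0*(-71) = 0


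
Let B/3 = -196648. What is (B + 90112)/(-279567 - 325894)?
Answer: 499832/605461 ≈ 0.82554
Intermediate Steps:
B = -589944 (B = 3*(-196648) = -589944)
(B + 90112)/(-279567 - 325894) = (-589944 + 90112)/(-279567 - 325894) = -499832/(-605461) = -499832*(-1/605461) = 499832/605461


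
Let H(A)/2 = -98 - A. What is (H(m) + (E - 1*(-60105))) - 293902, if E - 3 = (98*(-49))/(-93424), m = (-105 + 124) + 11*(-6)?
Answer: -10925747551/46712 ≈ -2.3390e+5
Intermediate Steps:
m = -47 (m = 19 - 66 = -47)
E = 142537/46712 (E = 3 + (98*(-49))/(-93424) = 3 - 4802*(-1/93424) = 3 + 2401/46712 = 142537/46712 ≈ 3.0514)
H(A) = -196 - 2*A (H(A) = 2*(-98 - A) = -196 - 2*A)
(H(m) + (E - 1*(-60105))) - 293902 = ((-196 - 2*(-47)) + (142537/46712 - 1*(-60105))) - 293902 = ((-196 + 94) + (142537/46712 + 60105)) - 293902 = (-102 + 2807767297/46712) - 293902 = 2803002673/46712 - 293902 = -10925747551/46712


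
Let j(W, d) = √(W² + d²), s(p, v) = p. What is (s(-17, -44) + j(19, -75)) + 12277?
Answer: 12260 + √5986 ≈ 12337.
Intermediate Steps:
(s(-17, -44) + j(19, -75)) + 12277 = (-17 + √(19² + (-75)²)) + 12277 = (-17 + √(361 + 5625)) + 12277 = (-17 + √5986) + 12277 = 12260 + √5986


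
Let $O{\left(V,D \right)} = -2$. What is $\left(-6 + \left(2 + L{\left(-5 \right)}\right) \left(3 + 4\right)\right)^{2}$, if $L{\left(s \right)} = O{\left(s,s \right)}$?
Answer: $36$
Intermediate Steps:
$L{\left(s \right)} = -2$
$\left(-6 + \left(2 + L{\left(-5 \right)}\right) \left(3 + 4\right)\right)^{2} = \left(-6 + \left(2 - 2\right) \left(3 + 4\right)\right)^{2} = \left(-6 + 0 \cdot 7\right)^{2} = \left(-6 + 0\right)^{2} = \left(-6\right)^{2} = 36$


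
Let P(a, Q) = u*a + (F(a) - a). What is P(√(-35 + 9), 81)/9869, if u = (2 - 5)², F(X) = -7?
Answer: -7/9869 + 8*I*√26/9869 ≈ -0.00070929 + 0.0041334*I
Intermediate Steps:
u = 9 (u = (-3)² = 9)
P(a, Q) = -7 + 8*a (P(a, Q) = 9*a + (-7 - a) = -7 + 8*a)
P(√(-35 + 9), 81)/9869 = (-7 + 8*√(-35 + 9))/9869 = (-7 + 8*√(-26))*(1/9869) = (-7 + 8*(I*√26))*(1/9869) = (-7 + 8*I*√26)*(1/9869) = -7/9869 + 8*I*√26/9869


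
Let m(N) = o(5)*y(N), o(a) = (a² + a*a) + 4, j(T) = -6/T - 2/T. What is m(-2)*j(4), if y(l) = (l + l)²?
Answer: -1728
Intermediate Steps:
j(T) = -8/T
o(a) = 4 + 2*a² (o(a) = (a² + a²) + 4 = 2*a² + 4 = 4 + 2*a²)
y(l) = 4*l² (y(l) = (2*l)² = 4*l²)
m(N) = 216*N² (m(N) = (4 + 2*5²)*(4*N²) = (4 + 2*25)*(4*N²) = (4 + 50)*(4*N²) = 54*(4*N²) = 216*N²)
m(-2)*j(4) = (216*(-2)²)*(-8/4) = (216*4)*(-8*¼) = 864*(-2) = -1728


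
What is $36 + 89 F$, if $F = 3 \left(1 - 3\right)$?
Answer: $-498$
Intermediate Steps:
$F = -6$ ($F = 3 \left(-2\right) = -6$)
$36 + 89 F = 36 + 89 \left(-6\right) = 36 - 534 = -498$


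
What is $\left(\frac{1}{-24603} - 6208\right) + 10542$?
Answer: $\frac{106629401}{24603} \approx 4334.0$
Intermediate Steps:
$\left(\frac{1}{-24603} - 6208\right) + 10542 = \left(- \frac{1}{24603} - 6208\right) + 10542 = - \frac{152735425}{24603} + 10542 = \frac{106629401}{24603}$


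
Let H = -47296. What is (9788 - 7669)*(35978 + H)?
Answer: -23982842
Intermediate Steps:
(9788 - 7669)*(35978 + H) = (9788 - 7669)*(35978 - 47296) = 2119*(-11318) = -23982842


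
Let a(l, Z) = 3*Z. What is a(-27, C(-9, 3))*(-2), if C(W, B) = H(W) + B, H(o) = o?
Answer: 36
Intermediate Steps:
C(W, B) = B + W (C(W, B) = W + B = B + W)
a(-27, C(-9, 3))*(-2) = (3*(3 - 9))*(-2) = (3*(-6))*(-2) = -18*(-2) = 36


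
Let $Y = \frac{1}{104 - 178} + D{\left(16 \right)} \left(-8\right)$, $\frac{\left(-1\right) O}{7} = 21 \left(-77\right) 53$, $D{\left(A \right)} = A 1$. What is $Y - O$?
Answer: $- \frac{44402591}{74} \approx -6.0004 \cdot 10^{5}$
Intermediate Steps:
$D{\left(A \right)} = A$
$O = 599907$ ($O = - 7 \cdot 21 \left(-77\right) 53 = - 7 \left(\left(-1617\right) 53\right) = \left(-7\right) \left(-85701\right) = 599907$)
$Y = - \frac{9473}{74}$ ($Y = \frac{1}{104 - 178} + 16 \left(-8\right) = \frac{1}{-74} - 128 = - \frac{1}{74} - 128 = - \frac{9473}{74} \approx -128.01$)
$Y - O = - \frac{9473}{74} - 599907 = - \frac{44402591}{74}$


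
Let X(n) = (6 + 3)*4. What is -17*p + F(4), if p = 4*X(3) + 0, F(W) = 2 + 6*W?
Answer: -2422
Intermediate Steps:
X(n) = 36 (X(n) = 9*4 = 36)
p = 144 (p = 4*36 + 0 = 144 + 0 = 144)
-17*p + F(4) = -17*144 + (2 + 6*4) = -2448 + (2 + 24) = -2448 + 26 = -2422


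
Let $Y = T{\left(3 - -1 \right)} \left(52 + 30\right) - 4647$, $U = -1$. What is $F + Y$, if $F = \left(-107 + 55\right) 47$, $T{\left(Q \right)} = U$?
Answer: $-7173$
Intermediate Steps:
$T{\left(Q \right)} = -1$
$F = -2444$ ($F = \left(-52\right) 47 = -2444$)
$Y = -4729$ ($Y = - (52 + 30) - 4647 = \left(-1\right) 82 - 4647 = -82 - 4647 = -4729$)
$F + Y = -2444 - 4729 = -7173$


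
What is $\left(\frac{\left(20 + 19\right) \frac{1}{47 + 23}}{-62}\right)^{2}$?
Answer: $\frac{1521}{18835600} \approx 8.0751 \cdot 10^{-5}$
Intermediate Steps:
$\left(\frac{\left(20 + 19\right) \frac{1}{47 + 23}}{-62}\right)^{2} = \left(\frac{39}{70} \left(- \frac{1}{62}\right)\right)^{2} = \left(- \frac{39}{4340}\right)^{2} = \frac{1521}{18835600}$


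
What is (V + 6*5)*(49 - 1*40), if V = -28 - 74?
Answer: -648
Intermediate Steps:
V = -102
(V + 6*5)*(49 - 1*40) = (-102 + 6*5)*(49 - 1*40) = (-102 + 30)*(49 - 40) = -72*9 = -648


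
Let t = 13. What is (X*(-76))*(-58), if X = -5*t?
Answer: -286520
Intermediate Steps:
X = -65 (X = -5*13 = -65)
(X*(-76))*(-58) = -65*(-76)*(-58) = 4940*(-58) = -286520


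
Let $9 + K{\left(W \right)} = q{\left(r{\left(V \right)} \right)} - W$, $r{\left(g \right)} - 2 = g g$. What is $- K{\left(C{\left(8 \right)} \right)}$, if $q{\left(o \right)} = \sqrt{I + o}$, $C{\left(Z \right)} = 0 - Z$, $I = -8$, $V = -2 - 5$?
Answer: $1 - \sqrt{43} \approx -5.5574$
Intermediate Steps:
$V = -7$
$r{\left(g \right)} = 2 + g^{2}$ ($r{\left(g \right)} = 2 + g g = 2 + g^{2}$)
$C{\left(Z \right)} = - Z$
$q{\left(o \right)} = \sqrt{-8 + o}$
$K{\left(W \right)} = -9 + \sqrt{43} - W$ ($K{\left(W \right)} = -9 - \left(W - \sqrt{-8 + \left(2 + \left(-7\right)^{2}\right)}\right) = -9 - \left(W - \sqrt{-8 + \left(2 + 49\right)}\right) = -9 - \left(W - \sqrt{-8 + 51}\right) = -9 - \left(W - \sqrt{43}\right) = -9 + \sqrt{43} - W$)
$- K{\left(C{\left(8 \right)} \right)} = - (-9 + \sqrt{43} - \left(-1\right) 8) = - (-9 + \sqrt{43} - -8) = - (-9 + \sqrt{43} + 8) = - (-1 + \sqrt{43}) = 1 - \sqrt{43}$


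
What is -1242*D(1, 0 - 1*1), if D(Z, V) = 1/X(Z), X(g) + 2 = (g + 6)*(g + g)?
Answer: -207/2 ≈ -103.50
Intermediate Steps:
X(g) = -2 + 2*g*(6 + g) (X(g) = -2 + (g + 6)*(g + g) = -2 + (6 + g)*(2*g) = -2 + 2*g*(6 + g))
D(Z, V) = 1/(-2 + 2*Z**2 + 12*Z)
-1242*D(1, 0 - 1*1) = -621/(-1 + 1**2 + 6*1) = -621/(-1 + 1 + 6) = -621/6 = -1242*1/12 = -207/2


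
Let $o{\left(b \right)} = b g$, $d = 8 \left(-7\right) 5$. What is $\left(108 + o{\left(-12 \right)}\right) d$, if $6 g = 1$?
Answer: $-29680$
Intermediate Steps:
$g = \frac{1}{6}$ ($g = \frac{1}{6} \cdot 1 = \frac{1}{6} \approx 0.16667$)
$d = -280$ ($d = \left(-56\right) 5 = -280$)
$o{\left(b \right)} = \frac{b}{6}$ ($o{\left(b \right)} = b \frac{1}{6} = \frac{b}{6}$)
$\left(108 + o{\left(-12 \right)}\right) d = \left(108 + \frac{1}{6} \left(-12\right)\right) \left(-280\right) = \left(108 - 2\right) \left(-280\right) = 106 \left(-280\right) = -29680$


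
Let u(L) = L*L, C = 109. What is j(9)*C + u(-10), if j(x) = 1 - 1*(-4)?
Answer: 645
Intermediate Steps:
j(x) = 5 (j(x) = 1 + 4 = 5)
u(L) = L²
j(9)*C + u(-10) = 5*109 + (-10)² = 545 + 100 = 645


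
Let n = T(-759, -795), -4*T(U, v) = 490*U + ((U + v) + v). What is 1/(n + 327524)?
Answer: 4/1684355 ≈ 2.3748e-6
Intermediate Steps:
T(U, v) = -491*U/4 - v/2 (T(U, v) = -(490*U + ((U + v) + v))/4 = -(490*U + (U + 2*v))/4 = -(2*v + 491*U)/4 = -491*U/4 - v/2)
n = 374259/4 (n = -491/4*(-759) - ½*(-795) = 372669/4 + 795/2 = 374259/4 ≈ 93565.)
1/(n + 327524) = 1/(374259/4 + 327524) = 1/(1684355/4) = 4/1684355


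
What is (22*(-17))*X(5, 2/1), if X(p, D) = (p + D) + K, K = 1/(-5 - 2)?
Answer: -17952/7 ≈ -2564.6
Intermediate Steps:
K = -⅐ (K = 1/(-7) = -⅐ ≈ -0.14286)
X(p, D) = -⅐ + D + p (X(p, D) = (p + D) - ⅐ = (D + p) - ⅐ = -⅐ + D + p)
(22*(-17))*X(5, 2/1) = (22*(-17))*(-⅐ + 2/1 + 5) = -374*(-⅐ + 2*1 + 5) = -374*(-⅐ + 2 + 5) = -374*48/7 = -17952/7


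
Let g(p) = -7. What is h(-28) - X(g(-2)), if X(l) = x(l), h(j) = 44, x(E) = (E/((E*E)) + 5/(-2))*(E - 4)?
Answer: 209/14 ≈ 14.929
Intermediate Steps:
x(E) = (-4 + E)*(-5/2 + 1/E) (x(E) = (E/(E**2) + 5*(-1/2))*(-4 + E) = (E/E**2 - 5/2)*(-4 + E) = (1/E - 5/2)*(-4 + E) = (-5/2 + 1/E)*(-4 + E) = (-4 + E)*(-5/2 + 1/E))
X(l) = 11 - 4/l - 5*l/2
h(-28) - X(g(-2)) = 44 - (11 - 4/(-7) - 5/2*(-7)) = 44 - (11 - 4*(-1/7) + 35/2) = 44 - (11 + 4/7 + 35/2) = 44 - 1*407/14 = 44 - 407/14 = 209/14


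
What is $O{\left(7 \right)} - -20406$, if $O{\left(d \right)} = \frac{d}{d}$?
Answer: $20407$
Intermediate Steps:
$O{\left(d \right)} = 1$
$O{\left(7 \right)} - -20406 = 1 - -20406 = 1 + 20406 = 20407$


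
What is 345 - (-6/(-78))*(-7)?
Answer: 4492/13 ≈ 345.54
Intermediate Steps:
345 - (-6/(-78))*(-7) = 345 - (-6*(-1/78))*(-7) = 345 - (-7)/13 = 345 - 1*(-7/13) = 345 + 7/13 = 4492/13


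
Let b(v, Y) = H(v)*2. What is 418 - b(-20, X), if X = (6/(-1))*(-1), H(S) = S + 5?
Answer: 448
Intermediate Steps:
H(S) = 5 + S
X = 6 (X = (6*(-1))*(-1) = -6*(-1) = 6)
b(v, Y) = 10 + 2*v (b(v, Y) = (5 + v)*2 = 10 + 2*v)
418 - b(-20, X) = 418 - (10 + 2*(-20)) = 418 - (10 - 40) = 418 - 1*(-30) = 418 + 30 = 448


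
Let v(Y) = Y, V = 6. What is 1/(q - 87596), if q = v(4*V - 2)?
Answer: -1/87574 ≈ -1.1419e-5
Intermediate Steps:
q = 22 (q = 4*6 - 2 = 24 - 2 = 22)
1/(q - 87596) = 1/(22 - 87596) = 1/(-87574) = -1/87574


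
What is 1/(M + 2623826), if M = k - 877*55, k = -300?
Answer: 1/2575291 ≈ 3.8831e-7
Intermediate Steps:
M = -48535 (M = -300 - 877*55 = -300 - 48235 = -48535)
1/(M + 2623826) = 1/(-48535 + 2623826) = 1/2575291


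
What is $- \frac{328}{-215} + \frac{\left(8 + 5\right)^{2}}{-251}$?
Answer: $\frac{45993}{53965} \approx 0.85227$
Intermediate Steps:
$- \frac{328}{-215} + \frac{\left(8 + 5\right)^{2}}{-251} = \left(-328\right) \left(- \frac{1}{215}\right) + 13^{2} \left(- \frac{1}{251}\right) = \frac{328}{215} + 169 \left(- \frac{1}{251}\right) = \frac{328}{215} - \frac{169}{251} = \frac{45993}{53965}$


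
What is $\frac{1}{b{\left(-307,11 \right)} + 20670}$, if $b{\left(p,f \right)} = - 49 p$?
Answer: $\frac{1}{35713} \approx 2.8001 \cdot 10^{-5}$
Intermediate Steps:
$\frac{1}{b{\left(-307,11 \right)} + 20670} = \frac{1}{\left(-49\right) \left(-307\right) + 20670} = \frac{1}{15043 + 20670} = \frac{1}{35713}$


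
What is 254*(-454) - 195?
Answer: -115511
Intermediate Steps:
254*(-454) - 195 = -115316 - 195 = -115511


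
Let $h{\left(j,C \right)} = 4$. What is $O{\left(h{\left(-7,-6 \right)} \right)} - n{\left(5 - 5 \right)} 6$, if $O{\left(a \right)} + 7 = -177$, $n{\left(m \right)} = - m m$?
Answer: $-184$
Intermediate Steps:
$n{\left(m \right)} = - m^{2}$
$O{\left(a \right)} = -184$ ($O{\left(a \right)} = -7 - 177 = -184$)
$O{\left(h{\left(-7,-6 \right)} \right)} - n{\left(5 - 5 \right)} 6 = -184 - - \left(5 - 5\right)^{2} \cdot 6 = -184 - - 0^{2} \cdot 6 = -184 - \left(-1\right) 0 \cdot 6 = -184 - 0 \cdot 6 = -184 - 0 = -184 + 0 = -184$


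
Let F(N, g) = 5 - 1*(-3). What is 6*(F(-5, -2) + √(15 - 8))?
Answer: 48 + 6*√7 ≈ 63.875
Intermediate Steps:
F(N, g) = 8 (F(N, g) = 5 + 3 = 8)
6*(F(-5, -2) + √(15 - 8)) = 6*(8 + √(15 - 8)) = 6*(8 + √7) = 48 + 6*√7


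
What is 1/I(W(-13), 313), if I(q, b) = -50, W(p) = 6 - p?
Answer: -1/50 ≈ -0.020000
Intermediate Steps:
1/I(W(-13), 313) = 1/(-50) = -1/50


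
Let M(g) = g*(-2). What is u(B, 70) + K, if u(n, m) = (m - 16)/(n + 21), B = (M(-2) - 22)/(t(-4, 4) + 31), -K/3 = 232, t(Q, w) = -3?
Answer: -65868/95 ≈ -693.35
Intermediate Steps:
K = -696 (K = -3*232 = -696)
M(g) = -2*g
B = -9/14 (B = (-2*(-2) - 22)/(-3 + 31) = (4 - 22)/28 = -18*1/28 = -9/14 ≈ -0.64286)
u(n, m) = (-16 + m)/(21 + n)
u(B, 70) + K = (-16 + 70)/(21 - 9/14) - 696 = 54/(285/14) - 696 = (14/285)*54 - 696 = 252/95 - 696 = -65868/95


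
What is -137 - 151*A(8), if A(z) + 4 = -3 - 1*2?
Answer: 1222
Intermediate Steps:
A(z) = -9 (A(z) = -4 + (-3 - 1*2) = -4 + (-3 - 2) = -4 - 5 = -9)
-137 - 151*A(8) = -137 - 151*(-9) = -137 + 1359 = 1222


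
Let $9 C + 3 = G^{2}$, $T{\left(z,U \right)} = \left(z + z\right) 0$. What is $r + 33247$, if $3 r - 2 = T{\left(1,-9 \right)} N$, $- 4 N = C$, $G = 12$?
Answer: $\frac{99743}{3} \approx 33248.0$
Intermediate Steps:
$T{\left(z,U \right)} = 0$ ($T{\left(z,U \right)} = 2 z 0 = 0$)
$C = \frac{47}{3}$ ($C = - \frac{1}{3} + \frac{12^{2}}{9} = - \frac{1}{3} + \frac{1}{9} \cdot 144 = - \frac{1}{3} + 16 = \frac{47}{3} \approx 15.667$)
$N = - \frac{47}{12}$ ($N = \left(- \frac{1}{4}\right) \frac{47}{3} = - \frac{47}{12} \approx -3.9167$)
$r = \frac{2}{3}$ ($r = \frac{2}{3} + \frac{0 \left(- \frac{47}{12}\right)}{3} = \frac{2}{3} + \frac{1}{3} \cdot 0 = \frac{2}{3} + 0 = \frac{2}{3} \approx 0.66667$)
$r + 33247 = \frac{2}{3} + 33247 = \frac{99743}{3}$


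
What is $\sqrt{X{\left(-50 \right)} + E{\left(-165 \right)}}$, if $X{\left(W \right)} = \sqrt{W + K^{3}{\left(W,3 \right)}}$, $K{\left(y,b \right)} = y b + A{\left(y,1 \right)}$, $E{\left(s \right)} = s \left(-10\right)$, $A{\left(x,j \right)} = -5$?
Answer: $\sqrt{1650 + 5 i \sqrt{148957}} \approx 45.766 + 21.083 i$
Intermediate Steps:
$E{\left(s \right)} = - 10 s$
$K{\left(y,b \right)} = -5 + b y$ ($K{\left(y,b \right)} = y b - 5 = b y - 5 = -5 + b y$)
$X{\left(W \right)} = \sqrt{W + \left(-5 + 3 W\right)^{3}}$
$\sqrt{X{\left(-50 \right)} + E{\left(-165 \right)}} = \sqrt{\sqrt{-50 + \left(-5 + 3 \left(-50\right)\right)^{3}} - -1650} = \sqrt{\sqrt{-50 + \left(-5 - 150\right)^{3}} + 1650} = \sqrt{\sqrt{-50 + \left(-155\right)^{3}} + 1650} = \sqrt{\sqrt{-50 - 3723875} + 1650} = \sqrt{\sqrt{-3723925} + 1650} = \sqrt{5 i \sqrt{148957} + 1650} = \sqrt{1650 + 5 i \sqrt{148957}}$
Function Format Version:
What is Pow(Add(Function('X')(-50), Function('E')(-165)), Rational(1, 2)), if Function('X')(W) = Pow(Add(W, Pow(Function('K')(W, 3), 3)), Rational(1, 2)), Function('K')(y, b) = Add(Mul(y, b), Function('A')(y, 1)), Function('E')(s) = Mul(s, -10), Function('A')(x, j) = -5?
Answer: Pow(Add(1650, Mul(5, I, Pow(148957, Rational(1, 2)))), Rational(1, 2)) ≈ Add(45.766, Mul(21.083, I))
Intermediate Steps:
Function('E')(s) = Mul(-10, s)
Function('K')(y, b) = Add(-5, Mul(b, y)) (Function('K')(y, b) = Add(Mul(y, b), -5) = Add(Mul(b, y), -5) = Add(-5, Mul(b, y)))
Function('X')(W) = Pow(Add(W, Pow(Add(-5, Mul(3, W)), 3)), Rational(1, 2))
Pow(Add(Function('X')(-50), Function('E')(-165)), Rational(1, 2)) = Pow(Add(Pow(Add(-50, Pow(Add(-5, Mul(3, -50)), 3)), Rational(1, 2)), Mul(-10, -165)), Rational(1, 2)) = Pow(Add(Pow(Add(-50, Pow(Add(-5, -150), 3)), Rational(1, 2)), 1650), Rational(1, 2)) = Pow(Add(Pow(Add(-50, Pow(-155, 3)), Rational(1, 2)), 1650), Rational(1, 2)) = Pow(Add(Pow(Add(-50, -3723875), Rational(1, 2)), 1650), Rational(1, 2)) = Pow(Add(Pow(-3723925, Rational(1, 2)), 1650), Rational(1, 2)) = Pow(Add(Mul(5, I, Pow(148957, Rational(1, 2))), 1650), Rational(1, 2)) = Pow(Add(1650, Mul(5, I, Pow(148957, Rational(1, 2)))), Rational(1, 2))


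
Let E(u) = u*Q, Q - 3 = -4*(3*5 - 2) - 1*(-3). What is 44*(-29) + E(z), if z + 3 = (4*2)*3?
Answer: -2242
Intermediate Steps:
z = 21 (z = -3 + (4*2)*3 = -3 + 8*3 = -3 + 24 = 21)
Q = -46 (Q = 3 + (-4*(3*5 - 2) - 1*(-3)) = 3 + (-4*(15 - 2) + 3) = 3 + (-4*13 + 3) = 3 + (-52 + 3) = 3 - 49 = -46)
E(u) = -46*u (E(u) = u*(-46) = -46*u)
44*(-29) + E(z) = 44*(-29) - 46*21 = -1276 - 966 = -2242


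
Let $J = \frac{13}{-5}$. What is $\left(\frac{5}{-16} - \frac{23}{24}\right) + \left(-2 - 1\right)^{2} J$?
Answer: $- \frac{5921}{240} \approx -24.671$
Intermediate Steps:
$J = - \frac{13}{5}$ ($J = 13 \left(- \frac{1}{5}\right) = - \frac{13}{5} \approx -2.6$)
$\left(\frac{5}{-16} - \frac{23}{24}\right) + \left(-2 - 1\right)^{2} J = \left(\frac{5}{-16} - \frac{23}{24}\right) + \left(-2 - 1\right)^{2} \left(- \frac{13}{5}\right) = \left(5 \left(- \frac{1}{16}\right) - \frac{23}{24}\right) + \left(-3\right)^{2} \left(- \frac{13}{5}\right) = \left(- \frac{5}{16} - \frac{23}{24}\right) + 9 \left(- \frac{13}{5}\right) = - \frac{61}{48} - \frac{117}{5} = - \frac{5921}{240}$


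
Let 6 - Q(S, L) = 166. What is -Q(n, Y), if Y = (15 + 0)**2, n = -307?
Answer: 160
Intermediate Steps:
Y = 225 (Y = 15**2 = 225)
Q(S, L) = -160 (Q(S, L) = 6 - 1*166 = 6 - 166 = -160)
-Q(n, Y) = -1*(-160) = 160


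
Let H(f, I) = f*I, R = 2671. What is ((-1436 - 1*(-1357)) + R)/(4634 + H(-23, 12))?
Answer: 1296/2179 ≈ 0.59477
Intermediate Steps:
H(f, I) = I*f
((-1436 - 1*(-1357)) + R)/(4634 + H(-23, 12)) = ((-1436 - 1*(-1357)) + 2671)/(4634 + 12*(-23)) = ((-1436 + 1357) + 2671)/(4634 - 276) = (-79 + 2671)/4358 = 2592*(1/4358) = 1296/2179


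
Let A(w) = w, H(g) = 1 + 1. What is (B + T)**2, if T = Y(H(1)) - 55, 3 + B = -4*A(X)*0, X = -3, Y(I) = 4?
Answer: 2916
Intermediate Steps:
H(g) = 2
B = -3 (B = -3 - 4*(-3)*0 = -3 + 12*0 = -3 + 0 = -3)
T = -51 (T = 4 - 55 = -51)
(B + T)**2 = (-3 - 51)**2 = (-54)**2 = 2916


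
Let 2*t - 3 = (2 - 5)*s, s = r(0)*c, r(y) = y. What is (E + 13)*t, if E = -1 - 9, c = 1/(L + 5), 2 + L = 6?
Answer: 9/2 ≈ 4.5000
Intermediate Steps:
L = 4 (L = -2 + 6 = 4)
c = 1/9 (c = 1/(4 + 5) = 1/9 ≈ 0.11111)
E = -10
s = 0 (s = 0*(1/9) = 0)
t = 3/2 (t = 3/2 + ((2 - 5)*0)/2 = 3/2 + (-3*0)/2 = 3/2 + (1/2)*0 = 3/2 + 0 = 3/2 ≈ 1.5000)
(E + 13)*t = (-10 + 13)*(3/2) = 3*(3/2) = 9/2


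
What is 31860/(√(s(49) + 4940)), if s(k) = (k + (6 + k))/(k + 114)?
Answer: 15930*√32816953/201331 ≈ 453.27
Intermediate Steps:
s(k) = (6 + 2*k)/(114 + k)
31860/(√(s(49) + 4940)) = 31860/(√(2*(3 + 49)/(114 + 49) + 4940)) = 31860/(√(2*52/163 + 4940)) = 31860/(√(2*(1/163)*52 + 4940)) = 31860/(√(104/163 + 4940)) = 31860/(√(805324/163)) = 31860/((2*√32816953/163)) = 31860*(√32816953/402662) = 15930*√32816953/201331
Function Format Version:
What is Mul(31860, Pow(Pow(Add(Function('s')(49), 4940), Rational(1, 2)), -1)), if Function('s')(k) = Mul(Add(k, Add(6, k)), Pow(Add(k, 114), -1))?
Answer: Mul(Rational(15930, 201331), Pow(32816953, Rational(1, 2))) ≈ 453.27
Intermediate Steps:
Function('s')(k) = Mul(Pow(Add(114, k), -1), Add(6, Mul(2, k))) (Function('s')(k) = Mul(Add(6, Mul(2, k)), Pow(Add(114, k), -1)) = Mul(Pow(Add(114, k), -1), Add(6, Mul(2, k))))
Mul(31860, Pow(Pow(Add(Function('s')(49), 4940), Rational(1, 2)), -1)) = Mul(31860, Pow(Pow(Add(Mul(2, Pow(Add(114, 49), -1), Add(3, 49)), 4940), Rational(1, 2)), -1)) = Mul(31860, Pow(Pow(Add(Mul(2, Pow(163, -1), 52), 4940), Rational(1, 2)), -1)) = Mul(31860, Pow(Pow(Add(Mul(2, Rational(1, 163), 52), 4940), Rational(1, 2)), -1)) = Mul(31860, Pow(Pow(Add(Rational(104, 163), 4940), Rational(1, 2)), -1)) = Mul(31860, Pow(Pow(Rational(805324, 163), Rational(1, 2)), -1)) = Mul(31860, Pow(Mul(Rational(2, 163), Pow(32816953, Rational(1, 2))), -1)) = Mul(31860, Mul(Rational(1, 402662), Pow(32816953, Rational(1, 2)))) = Mul(Rational(15930, 201331), Pow(32816953, Rational(1, 2)))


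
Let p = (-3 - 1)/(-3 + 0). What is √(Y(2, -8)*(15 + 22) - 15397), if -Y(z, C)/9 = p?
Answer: I*√15841 ≈ 125.86*I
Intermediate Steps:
p = 4/3 (p = -4/(-3) = -4*(-⅓) = 4/3 ≈ 1.3333)
Y(z, C) = -12 (Y(z, C) = -9*4/3 = -12)
√(Y(2, -8)*(15 + 22) - 15397) = √(-12*(15 + 22) - 15397) = √(-12*37 - 15397) = √(-444 - 15397) = √(-15841) = I*√15841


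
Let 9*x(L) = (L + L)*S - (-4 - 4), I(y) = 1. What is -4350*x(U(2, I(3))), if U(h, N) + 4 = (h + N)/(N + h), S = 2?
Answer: 5800/3 ≈ 1933.3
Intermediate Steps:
U(h, N) = -3 (U(h, N) = -4 + (h + N)/(N + h) = -4 + (N + h)/(N + h) = -4 + 1 = -3)
x(L) = 8/9 + 4*L/9 (x(L) = ((L + L)*2 - (-4 - 4))/9 = ((2*L)*2 - 1*(-8))/9 = (4*L + 8)/9 = (8 + 4*L)/9 = 8/9 + 4*L/9)
-4350*x(U(2, I(3))) = -4350*(8/9 + (4/9)*(-3)) = -4350*(8/9 - 4/3) = -4350*(-4/9) = 5800/3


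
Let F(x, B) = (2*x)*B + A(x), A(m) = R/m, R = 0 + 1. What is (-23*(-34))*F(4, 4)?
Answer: 50439/2 ≈ 25220.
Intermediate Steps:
R = 1
A(m) = 1/m
F(x, B) = 1/x + 2*B*x (F(x, B) = (2*x)*B + 1/x = 2*B*x + 1/x = 1/x + 2*B*x)
(-23*(-34))*F(4, 4) = (-23*(-34))*(1/4 + 2*4*4) = 782*(¼ + 32) = 782*(129/4) = 50439/2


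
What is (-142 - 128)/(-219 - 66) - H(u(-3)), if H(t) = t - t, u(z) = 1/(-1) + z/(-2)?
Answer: 18/19 ≈ 0.94737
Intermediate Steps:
u(z) = -1 - z/2 (u(z) = 1*(-1) + z*(-½) = -1 - z/2)
H(t) = 0
(-142 - 128)/(-219 - 66) - H(u(-3)) = (-142 - 128)/(-219 - 66) - 1*0 = -270/(-285) + 0 = -270*(-1/285) + 0 = 18/19 + 0 = 18/19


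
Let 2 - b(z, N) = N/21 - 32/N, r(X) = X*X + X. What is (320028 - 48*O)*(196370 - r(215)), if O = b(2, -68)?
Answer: 5705751073000/119 ≈ 4.7948e+10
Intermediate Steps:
r(X) = X + X² (r(X) = X² + X = X + X²)
b(z, N) = 2 + 32/N - N/21 (b(z, N) = 2 - (N/21 - 32/N) = 2 - (-32/N + N/21) = 2 + (32/N - N/21) = 2 + 32/N - N/21)
O = 1702/357 (O = 2 + 32/(-68) - 1/21*(-68) = 2 + 32*(-1/68) + 68/21 = 2 - 8/17 + 68/21 = 1702/357 ≈ 4.7675)
(320028 - 48*O)*(196370 - r(215)) = (320028 - 48*1702/357)*(196370 - 215*(1 + 215)) = (320028 - 27232/119)*(196370 - 215*216) = 38056100*(196370 - 1*46440)/119 = 38056100*(196370 - 46440)/119 = (38056100/119)*149930 = 5705751073000/119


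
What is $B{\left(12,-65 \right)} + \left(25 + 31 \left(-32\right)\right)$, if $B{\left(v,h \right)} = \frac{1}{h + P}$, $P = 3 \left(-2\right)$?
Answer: $- \frac{68658}{71} \approx -967.01$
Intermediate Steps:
$P = -6$
$B{\left(v,h \right)} = \frac{1}{-6 + h}$ ($B{\left(v,h \right)} = \frac{1}{h - 6} = \frac{1}{-6 + h}$)
$B{\left(12,-65 \right)} + \left(25 + 31 \left(-32\right)\right) = \frac{1}{-6 - 65} + \left(25 + 31 \left(-32\right)\right) = \frac{1}{-71} + \left(25 - 992\right) = - \frac{1}{71} - 967 = - \frac{68658}{71}$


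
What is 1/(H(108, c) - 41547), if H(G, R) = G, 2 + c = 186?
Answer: -1/41439 ≈ -2.4132e-5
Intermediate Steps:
c = 184 (c = -2 + 186 = 184)
1/(H(108, c) - 41547) = 1/(108 - 41547) = 1/(-41439) = -1/41439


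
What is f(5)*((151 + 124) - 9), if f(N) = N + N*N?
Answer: 7980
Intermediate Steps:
f(N) = N + N²
f(5)*((151 + 124) - 9) = (5*(1 + 5))*((151 + 124) - 9) = (5*6)*(275 - 9) = 30*266 = 7980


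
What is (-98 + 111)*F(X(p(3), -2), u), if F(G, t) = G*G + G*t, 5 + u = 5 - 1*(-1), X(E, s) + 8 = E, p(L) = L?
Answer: 260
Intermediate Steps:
X(E, s) = -8 + E
u = 1 (u = -5 + (5 - 1*(-1)) = -5 + (5 + 1) = -5 + 6 = 1)
F(G, t) = G**2 + G*t
(-98 + 111)*F(X(p(3), -2), u) = (-98 + 111)*((-8 + 3)*((-8 + 3) + 1)) = 13*(-5*(-5 + 1)) = 13*(-5*(-4)) = 13*20 = 260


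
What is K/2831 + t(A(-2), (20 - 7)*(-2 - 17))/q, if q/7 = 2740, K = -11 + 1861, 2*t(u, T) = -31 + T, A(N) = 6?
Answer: 35089491/54298580 ≈ 0.64623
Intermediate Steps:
t(u, T) = -31/2 + T/2 (t(u, T) = (-31 + T)/2 = -31/2 + T/2)
K = 1850
q = 19180 (q = 7*2740 = 19180)
K/2831 + t(A(-2), (20 - 7)*(-2 - 17))/q = 1850/2831 + (-31/2 + ((20 - 7)*(-2 - 17))/2)/19180 = 1850*(1/2831) + (-31/2 + (13*(-19))/2)*(1/19180) = 1850/2831 + (-31/2 + (½)*(-247))*(1/19180) = 1850/2831 + (-31/2 - 247/2)*(1/19180) = 1850/2831 - 139*1/19180 = 1850/2831 - 139/19180 = 35089491/54298580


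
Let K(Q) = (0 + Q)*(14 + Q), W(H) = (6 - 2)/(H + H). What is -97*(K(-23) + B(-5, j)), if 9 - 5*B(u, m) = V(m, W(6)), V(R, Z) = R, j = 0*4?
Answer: -101268/5 ≈ -20254.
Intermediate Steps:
W(H) = 2/H (W(H) = 4/((2*H)) = 4*(1/(2*H)) = 2/H)
j = 0
K(Q) = Q*(14 + Q)
B(u, m) = 9/5 - m/5
-97*(K(-23) + B(-5, j)) = -97*(-23*(14 - 23) + (9/5 - ⅕*0)) = -97*(-23*(-9) + (9/5 + 0)) = -97*(207 + 9/5) = -97*1044/5 = -101268/5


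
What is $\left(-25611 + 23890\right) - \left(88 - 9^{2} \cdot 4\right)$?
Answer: $-1485$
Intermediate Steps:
$\left(-25611 + 23890\right) - \left(88 - 9^{2} \cdot 4\right) = -1721 + \left(-88 + 81 \cdot 4\right) = -1721 + \left(-88 + 324\right) = -1721 + 236 = -1485$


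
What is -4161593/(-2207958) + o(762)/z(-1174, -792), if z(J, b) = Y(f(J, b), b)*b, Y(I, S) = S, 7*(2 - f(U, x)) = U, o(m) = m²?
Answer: 18020625169/6411910032 ≈ 2.8105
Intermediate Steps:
f(U, x) = 2 - U/7
z(J, b) = b² (z(J, b) = b*b = b²)
-4161593/(-2207958) + o(762)/z(-1174, -792) = -4161593/(-2207958) + 762²/((-792)²) = -4161593*(-1/2207958) + 580644/627264 = 4161593/2207958 + 580644*(1/627264) = 4161593/2207958 + 16129/17424 = 18020625169/6411910032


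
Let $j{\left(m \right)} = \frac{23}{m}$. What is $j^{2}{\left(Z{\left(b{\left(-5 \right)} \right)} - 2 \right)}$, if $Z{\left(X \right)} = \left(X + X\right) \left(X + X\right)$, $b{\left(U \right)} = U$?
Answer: $\frac{529}{9604} \approx 0.055081$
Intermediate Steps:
$Z{\left(X \right)} = 4 X^{2}$ ($Z{\left(X \right)} = 2 X 2 X = 4 X^{2}$)
$j^{2}{\left(Z{\left(b{\left(-5 \right)} \right)} - 2 \right)} = \left(\frac{23}{4 \left(-5\right)^{2} - 2}\right)^{2} = \left(\frac{23}{4 \cdot 25 - 2}\right)^{2} = \left(\frac{23}{100 - 2}\right)^{2} = \left(\frac{23}{98}\right)^{2} = \frac{529}{9604}$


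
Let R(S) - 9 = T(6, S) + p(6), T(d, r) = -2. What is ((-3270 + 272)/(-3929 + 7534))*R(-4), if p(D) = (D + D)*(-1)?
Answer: 2998/721 ≈ 4.1581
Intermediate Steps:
p(D) = -2*D (p(D) = (2*D)*(-1) = -2*D)
R(S) = -5 (R(S) = 9 + (-2 - 2*6) = 9 + (-2 - 12) = 9 - 14 = -5)
((-3270 + 272)/(-3929 + 7534))*R(-4) = ((-3270 + 272)/(-3929 + 7534))*(-5) = -2998/3605*(-5) = 2998/721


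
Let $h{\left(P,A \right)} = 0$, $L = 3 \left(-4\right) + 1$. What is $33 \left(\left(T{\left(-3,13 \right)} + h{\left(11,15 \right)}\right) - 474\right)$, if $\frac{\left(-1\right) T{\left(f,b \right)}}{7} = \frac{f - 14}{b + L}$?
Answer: $- \frac{27357}{2} \approx -13679.0$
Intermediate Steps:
$L = -11$ ($L = -12 + 1 = -11$)
$T{\left(f,b \right)} = - \frac{7 \left(-14 + f\right)}{-11 + b}$ ($T{\left(f,b \right)} = - 7 \frac{f - 14}{b - 11} = - 7 \frac{-14 + f}{-11 + b} = - \frac{7 \left(-14 + f\right)}{-11 + b}$)
$33 \left(\left(T{\left(-3,13 \right)} + h{\left(11,15 \right)}\right) - 474\right) = 33 \left(\left(\frac{7 \left(14 - -3\right)}{-11 + 13} + 0\right) - 474\right) = 33 \left(\left(\frac{7 \left(14 + 3\right)}{2} + 0\right) - 474\right) = 33 \left(\left(7 \cdot \frac{1}{2} \cdot 17 + 0\right) - 474\right) = 33 \left(\left(\frac{119}{2} + 0\right) - 474\right) = 33 \left(\frac{119}{2} - 474\right) = 33 \left(- \frac{829}{2}\right) = - \frac{27357}{2}$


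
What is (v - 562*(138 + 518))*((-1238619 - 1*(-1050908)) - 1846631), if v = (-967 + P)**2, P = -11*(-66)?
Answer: 631848316122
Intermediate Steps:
P = 726
v = 58081 (v = (-967 + 726)**2 = (-241)**2 = 58081)
(v - 562*(138 + 518))*((-1238619 - 1*(-1050908)) - 1846631) = (58081 - 562*(138 + 518))*((-1238619 - 1*(-1050908)) - 1846631) = (58081 - 562*656)*((-1238619 + 1050908) - 1846631) = (58081 - 368672)*(-187711 - 1846631) = -310591*(-2034342) = 631848316122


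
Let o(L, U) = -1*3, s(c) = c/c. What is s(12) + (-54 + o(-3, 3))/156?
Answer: 33/52 ≈ 0.63461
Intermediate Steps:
s(c) = 1
o(L, U) = -3
s(12) + (-54 + o(-3, 3))/156 = 1 + (-54 - 3)/156 = 1 + (1/156)*(-57) = 1 - 19/52 = 33/52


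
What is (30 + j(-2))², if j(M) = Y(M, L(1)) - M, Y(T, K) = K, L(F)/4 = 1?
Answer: 1296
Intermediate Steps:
L(F) = 4 (L(F) = 4*1 = 4)
j(M) = 4 - M
(30 + j(-2))² = (30 + (4 - 1*(-2)))² = (30 + (4 + 2))² = (30 + 6)² = 36² = 1296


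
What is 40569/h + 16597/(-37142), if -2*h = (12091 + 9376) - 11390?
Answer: -151470265/17822854 ≈ -8.4987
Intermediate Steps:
h = -10077/2 (h = -((12091 + 9376) - 11390)/2 = -(21467 - 11390)/2 = -1/2*10077 = -10077/2 ≈ -5038.5)
40569/h + 16597/(-37142) = 40569/(-10077/2) + 16597/(-37142) = 40569*(-2/10077) + 16597*(-1/37142) = -27046/3359 - 2371/5306 = -151470265/17822854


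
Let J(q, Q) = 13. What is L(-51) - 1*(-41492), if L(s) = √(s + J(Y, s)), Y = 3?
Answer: 41492 + I*√38 ≈ 41492.0 + 6.1644*I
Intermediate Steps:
L(s) = √(13 + s) (L(s) = √(s + 13) = √(13 + s))
L(-51) - 1*(-41492) = √(13 - 51) - 1*(-41492) = √(-38) + 41492 = I*√38 + 41492 = 41492 + I*√38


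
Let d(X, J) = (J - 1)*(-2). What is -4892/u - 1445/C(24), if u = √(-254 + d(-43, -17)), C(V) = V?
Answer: -1445/24 + 2446*I*√218/109 ≈ -60.208 + 331.33*I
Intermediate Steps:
d(X, J) = 2 - 2*J (d(X, J) = (-1 + J)*(-2) = 2 - 2*J)
u = I*√218 (u = √(-254 + (2 - 2*(-17))) = √(-254 + (2 + 34)) = √(-254 + 36) = √(-218) = I*√218 ≈ 14.765*I)
-4892/u - 1445/C(24) = -4892*(-I*√218/218) - 1445/24 = -(-2446)*I*√218/109 - 1445*1/24 = 2446*I*√218/109 - 1445/24 = -1445/24 + 2446*I*√218/109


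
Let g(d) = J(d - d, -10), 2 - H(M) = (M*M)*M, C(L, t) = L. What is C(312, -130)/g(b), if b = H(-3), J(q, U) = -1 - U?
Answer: 104/3 ≈ 34.667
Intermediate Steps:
H(M) = 2 - M**3 (H(M) = 2 - M*M*M = 2 - M**2*M = 2 - M**3)
b = 29 (b = 2 - 1*(-3)**3 = 2 - 1*(-27) = 2 + 27 = 29)
g(d) = 9 (g(d) = -1 - 1*(-10) = -1 + 10 = 9)
C(312, -130)/g(b) = 312/9 = 312*(1/9) = 104/3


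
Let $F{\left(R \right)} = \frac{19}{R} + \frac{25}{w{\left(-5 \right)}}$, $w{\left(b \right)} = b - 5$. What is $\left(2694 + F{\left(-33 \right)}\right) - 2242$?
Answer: $\frac{29629}{66} \approx 448.92$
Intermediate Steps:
$w{\left(b \right)} = -5 + b$
$F{\left(R \right)} = - \frac{5}{2} + \frac{19}{R}$ ($F{\left(R \right)} = \frac{19}{R} + \frac{25}{-5 - 5} = \frac{19}{R} + \frac{25}{-10} = \frac{19}{R} + 25 \left(- \frac{1}{10}\right) = \frac{19}{R} - \frac{5}{2} = - \frac{5}{2} + \frac{19}{R}$)
$\left(2694 + F{\left(-33 \right)}\right) - 2242 = \left(2694 - \left(\frac{5}{2} - \frac{19}{-33}\right)\right) - 2242 = \left(2694 + \left(- \frac{5}{2} + 19 \left(- \frac{1}{33}\right)\right)\right) - 2242 = \left(2694 - \frac{203}{66}\right) - 2242 = \frac{177601}{66} - 2242 = \frac{29629}{66}$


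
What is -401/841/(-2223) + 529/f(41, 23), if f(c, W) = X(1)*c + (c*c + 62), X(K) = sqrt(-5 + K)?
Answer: 1725027468494/5692334048739 - 43378*I/3044773 ≈ 0.30304 - 0.014247*I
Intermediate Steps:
f(c, W) = 62 + c**2 + 2*I*c (f(c, W) = sqrt(-5 + 1)*c + (c*c + 62) = sqrt(-4)*c + (c**2 + 62) = (2*I)*c + (62 + c**2) = 2*I*c + (62 + c**2) = 62 + c**2 + 2*I*c)
-401/841/(-2223) + 529/f(41, 23) = -401/841/(-2223) + 529/(62 + 41**2 + 2*I*41) = -401*1/841*(-1/2223) + 529/(62 + 1681 + 82*I) = -401/841*(-1/2223) + 529/(1743 + 82*I) = 401/1869543 + 529*((1743 - 82*I)/3044773) = 401/1869543 + 529*(1743 - 82*I)/3044773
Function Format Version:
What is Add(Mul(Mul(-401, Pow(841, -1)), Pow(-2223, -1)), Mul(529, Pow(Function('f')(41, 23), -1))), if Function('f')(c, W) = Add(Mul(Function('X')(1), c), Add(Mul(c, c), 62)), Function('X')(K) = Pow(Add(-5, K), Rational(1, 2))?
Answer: Add(Rational(1725027468494, 5692334048739), Mul(Rational(-43378, 3044773), I)) ≈ Add(0.30304, Mul(-0.014247, I))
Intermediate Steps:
Function('f')(c, W) = Add(62, Pow(c, 2), Mul(2, I, c)) (Function('f')(c, W) = Add(Mul(Pow(Add(-5, 1), Rational(1, 2)), c), Add(Mul(c, c), 62)) = Add(Mul(Pow(-4, Rational(1, 2)), c), Add(Pow(c, 2), 62)) = Add(Mul(Mul(2, I), c), Add(62, Pow(c, 2))) = Add(Mul(2, I, c), Add(62, Pow(c, 2))) = Add(62, Pow(c, 2), Mul(2, I, c)))
Add(Mul(Mul(-401, Pow(841, -1)), Pow(-2223, -1)), Mul(529, Pow(Function('f')(41, 23), -1))) = Add(Mul(Mul(-401, Pow(841, -1)), Pow(-2223, -1)), Mul(529, Pow(Add(62, Pow(41, 2), Mul(2, I, 41)), -1))) = Add(Mul(Mul(-401, Rational(1, 841)), Rational(-1, 2223)), Mul(529, Pow(Add(62, 1681, Mul(82, I)), -1))) = Add(Mul(Rational(-401, 841), Rational(-1, 2223)), Mul(529, Pow(Add(1743, Mul(82, I)), -1))) = Add(Rational(401, 1869543), Mul(529, Mul(Rational(1, 3044773), Add(1743, Mul(-82, I))))) = Add(Rational(401, 1869543), Mul(Rational(529, 3044773), Add(1743, Mul(-82, I))))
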